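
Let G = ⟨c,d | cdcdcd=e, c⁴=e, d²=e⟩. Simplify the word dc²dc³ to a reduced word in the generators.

Multiply left to right, reducing at each step:
  d · c² = dc²
  (dc²) · d = dc²d
  (dc²d) · c³ = cdc²d

Answer: cdc²d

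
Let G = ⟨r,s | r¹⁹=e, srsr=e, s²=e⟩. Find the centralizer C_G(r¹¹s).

⟨r¹¹s⟩ ⊆ C_G(r¹¹s) since powers of r¹¹s commute with r¹¹s; so |C_G(r¹¹s)| ≥ |⟨r¹¹s⟩| = 2.
By orbit–stabilizer, |C_G(r¹¹s)| = |G| / |conj. class of r¹¹s| = 38 / 19 = 2.
The 2 elements commuting with r¹¹s are {e, r¹¹s}.

Answer: {e, r¹¹s}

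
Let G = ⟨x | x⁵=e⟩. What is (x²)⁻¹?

The order of (x²) is 5 (smallest k with (x²)ᵏ = e), so (x²)⁻¹ = (x²)⁴ = x³.
Check: (x²) · (x³) → (x²) · x³ = e, giving e as required.

Answer: x³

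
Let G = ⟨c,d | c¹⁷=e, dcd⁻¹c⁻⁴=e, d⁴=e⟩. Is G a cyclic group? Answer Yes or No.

Every cyclic group is abelian. But c·d = cd while d·c = c⁴d, so c·d ≠ d·c and G is not abelian. Hence G is not cyclic.

Answer: No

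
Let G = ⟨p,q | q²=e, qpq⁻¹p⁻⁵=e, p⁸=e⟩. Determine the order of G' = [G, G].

G' = [G, G] is generated by all commutators. The generator-pair commutators are: [p, q] = p⁴.
The subgroup they normally generate is {e, p⁴}, of order 2.
Check: |G/G'| = 16/2 = 8 is the order of the abelianisation.

Answer: 2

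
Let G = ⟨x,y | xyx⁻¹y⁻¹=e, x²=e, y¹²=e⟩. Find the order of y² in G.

Compute successive powers until reaching e:
  (y²)¹ = y², (y²)² = y⁴, (y²)³ = y⁶, (y²)⁴ = y⁸, (y²)⁵ = y¹⁰, (y²)⁶ = e.
The smallest positive k with (y²)ᵏ = e is 6.

Answer: 6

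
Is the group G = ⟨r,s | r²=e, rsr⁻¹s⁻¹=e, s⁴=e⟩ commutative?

Each pair of generators commutes: r·s = rs = s·r. Since the generators pairwise commute, every element of G commutes with every other, so G is abelian.

Answer: Yes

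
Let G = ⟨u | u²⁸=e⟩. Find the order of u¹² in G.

Compute successive powers until reaching e:
  (u¹²)¹ = u¹², (u¹²)² = u²⁴, (u¹²)³ = u⁸, (u¹²)⁴ = u²⁰, (u¹²)⁵ = u⁴, (u¹²)⁶ = u¹⁶, (u¹²)⁷ = e.
The smallest positive k with (u¹²)ᵏ = e is 7.

Answer: 7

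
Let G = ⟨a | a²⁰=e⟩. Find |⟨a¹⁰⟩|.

|⟨a¹⁰⟩| equals the order of a¹⁰. Compute successive powers until reaching e:
  (a¹⁰)¹ = a¹⁰, (a¹⁰)² = e.
The smallest positive k with (a¹⁰)ᵏ = e is 2, so |⟨a¹⁰⟩| = 2.

Answer: 2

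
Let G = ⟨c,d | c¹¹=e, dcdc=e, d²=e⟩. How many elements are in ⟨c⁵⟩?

|⟨c⁵⟩| equals the order of c⁵. Compute successive powers until reaching e:
  (c⁵)¹ = c⁵, (c⁵)² = c¹⁰, (c⁵)³ = c⁴, (c⁵)⁴ = c⁹, (c⁵)⁵ = c³, (c⁵)⁶ = c⁸, (c⁵)⁷ = c², (c⁵)⁸ = c⁷, (c⁵)⁹ = c, (c⁵)¹⁰ = c⁶, (c⁵)¹¹ = e.
The smallest positive k with (c⁵)ᵏ = e is 11, so |⟨c⁵⟩| = 11.

Answer: 11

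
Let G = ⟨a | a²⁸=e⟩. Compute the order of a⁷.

Compute successive powers until reaching e:
  (a⁷)¹ = a⁷, (a⁷)² = a¹⁴, (a⁷)³ = a²¹, (a⁷)⁴ = e.
The smallest positive k with (a⁷)ᵏ = e is 4.

Answer: 4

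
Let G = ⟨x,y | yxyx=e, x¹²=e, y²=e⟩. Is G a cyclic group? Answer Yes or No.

Every cyclic group is abelian. But x·y = xy while y·x = x¹¹y, so x·y ≠ y·x and G is not abelian. Hence G is not cyclic.

Answer: No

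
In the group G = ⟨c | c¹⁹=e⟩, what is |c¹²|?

Compute successive powers until reaching e:
  (c¹²)¹ = c¹², (c¹²)² = c⁵, (c¹²)³ = c¹⁷, (c¹²)⁴ = c¹⁰, (c¹²)⁵ = c³, (c¹²)⁶ = c¹⁵, (c¹²)⁷ = c⁸, (c¹²)⁸ = c, (c¹²)⁹ = c¹³, (c¹²)¹⁰ = c⁶, (c¹²)¹¹ = c¹⁸, (c¹²)¹² = c¹¹, (c¹²)¹³ = c⁴, (c¹²)¹⁴ = c¹⁶, (c¹²)¹⁵ = c⁹, (c¹²)¹⁶ = c², (c¹²)¹⁷ = c¹⁴, (c¹²)¹⁸ = c⁷, (c¹²)¹⁹ = e.
The smallest positive k with (c¹²)ᵏ = e is 19.

Answer: 19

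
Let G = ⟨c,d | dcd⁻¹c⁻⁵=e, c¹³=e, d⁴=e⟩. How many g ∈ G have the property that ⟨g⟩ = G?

⟨g⟩ = G would require ord(g) = |G| = 52, but the maximum element order in G is 13 < 52. So G is not cyclic and no single element generates it: the count is 0.

Answer: 0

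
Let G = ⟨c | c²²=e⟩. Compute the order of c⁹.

Compute successive powers until reaching e:
  (c⁹)¹ = c⁹, (c⁹)² = c¹⁸, (c⁹)³ = c⁵, (c⁹)⁴ = c¹⁴, (c⁹)⁵ = c, (c⁹)⁶ = c¹⁰, (c⁹)⁷ = c¹⁹, (c⁹)⁸ = c⁶, (c⁹)⁹ = c¹⁵, (c⁹)¹⁰ = c², (c⁹)¹¹ = c¹¹, (c⁹)¹² = c²⁰, (c⁹)¹³ = c⁷, (c⁹)¹⁴ = c¹⁶, (c⁹)¹⁵ = c³, (c⁹)¹⁶ = c¹², (c⁹)¹⁷ = c²¹, (c⁹)¹⁸ = c⁸, (c⁹)¹⁹ = c¹⁷, (c⁹)²⁰ = c⁴, (c⁹)²¹ = c¹³, (c⁹)²² = e.
The smallest positive k with (c⁹)ᵏ = e is 22.

Answer: 22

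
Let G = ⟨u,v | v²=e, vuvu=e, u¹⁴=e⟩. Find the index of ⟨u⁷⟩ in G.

First find ord(u⁷) by computing successive powers:
  (u⁷)¹ = u⁷, (u⁷)² = e.
So |⟨u⁷⟩| = ord(u⁷) = 2. With |G| = 28, by Lagrange [G : ⟨u⁷⟩] = 28/2 = 14.

Answer: 14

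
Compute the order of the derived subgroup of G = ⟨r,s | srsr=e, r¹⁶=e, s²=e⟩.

G' = [G, G] is generated by all commutators. The generator-pair commutators are: [r, s] = r².
The subgroup they normally generate is {e, r², r⁴, r⁶, r⁸, r¹⁰, r¹², r¹⁴}, of order 8.
Check: |G/G'| = 32/8 = 4 is the order of the abelianisation.

Answer: 8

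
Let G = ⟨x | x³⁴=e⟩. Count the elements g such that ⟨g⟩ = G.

G is cyclic of order 34. An element generates G iff its order is 34, and a cyclic group of order 34 has exactly φ(34) = 16 such elements.

Answer: 16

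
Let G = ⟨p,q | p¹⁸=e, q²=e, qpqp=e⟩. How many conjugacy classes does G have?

The conjugacy classes (representative and size) are:
  [e] (size 1), [p] (size 2), [p²] (size 2), [p³] (size 2), [p¹⁴] (size 2), [p⁵] (size 2), [p¹²] (size 2), [p⁷] (size 2), [p¹⁰] (size 2), [p⁹] (size 1), [p¹⁰q] (size 9), [pq] (size 9).
Class equation: 1 + 2 + 2 + 2 + 2 + 2 + 2 + 2 + 2 + 1 + 9 + 9 = 36 = |G|. So G has 12 conjugacy classes.

Answer: 12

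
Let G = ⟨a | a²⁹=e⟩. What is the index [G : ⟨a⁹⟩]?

First find ord(a⁹) by computing successive powers:
  (a⁹)¹ = a⁹, (a⁹)² = a¹⁸, (a⁹)³ = a²⁷, (a⁹)⁴ = a⁷, (a⁹)⁵ = a¹⁶, (a⁹)⁶ = a²⁵, (a⁹)⁷ = a⁵, (a⁹)⁸ = a¹⁴, (a⁹)⁹ = a²³, (a⁹)¹⁰ = a³, (a⁹)¹¹ = a¹², (a⁹)¹² = a²¹, (a⁹)¹³ = a, (a⁹)¹⁴ = a¹⁰, (a⁹)¹⁵ = a¹⁹, (a⁹)¹⁶ = a²⁸, (a⁹)¹⁷ = a⁸, (a⁹)¹⁸ = a¹⁷, (a⁹)¹⁹ = a²⁶, (a⁹)²⁰ = a⁶, (a⁹)²¹ = a¹⁵, (a⁹)²² = a²⁴, (a⁹)²³ = a⁴, (a⁹)²⁴ = a¹³, (a⁹)²⁵ = a²², (a⁹)²⁶ = a², (a⁹)²⁷ = a¹¹, (a⁹)²⁸ = a²⁰, (a⁹)²⁹ = e.
So |⟨a⁹⟩| = ord(a⁹) = 29. With |G| = 29, by Lagrange [G : ⟨a⁹⟩] = 29/29 = 1.

Answer: 1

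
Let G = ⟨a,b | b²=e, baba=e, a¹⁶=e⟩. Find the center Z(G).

An element z ∈ Z(G) iff z commutes with every generator.
For example a⁸ is central: (a⁸)·a = a⁹ = a·(a⁸); (a⁸)·b = a⁸b = b·(a⁸).
Whereas a ∉ Z(G) since a·b = ab ≠ a¹⁵b = b·a.
Checking each of the 32 elements this way gives Z(G) = {e, a⁸}, of order 2.

Answer: {e, a⁸}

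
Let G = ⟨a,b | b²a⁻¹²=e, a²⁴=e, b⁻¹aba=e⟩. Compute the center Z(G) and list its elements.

An element z ∈ Z(G) iff z commutes with every generator.
For example a¹² is central: (a¹²)·a = a¹³ = a·(a¹²); (a¹²)·b = b⁻¹ = b·(a¹²).
Whereas a ∉ Z(G) since a·b = ab ≠ a¹¹b⁻¹ = b·a.
Checking each of the 48 elements this way gives Z(G) = {e, a¹²}, of order 2.

Answer: {e, a¹²}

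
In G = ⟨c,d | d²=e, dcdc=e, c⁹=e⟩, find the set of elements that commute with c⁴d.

⟨c⁴d⟩ ⊆ C_G(c⁴d) since powers of c⁴d commute with c⁴d; so |C_G(c⁴d)| ≥ |⟨c⁴d⟩| = 2.
By orbit–stabilizer, |C_G(c⁴d)| = |G| / |conj. class of c⁴d| = 18 / 9 = 2.
The 2 elements commuting with c⁴d are {e, c⁴d}.

Answer: {e, c⁴d}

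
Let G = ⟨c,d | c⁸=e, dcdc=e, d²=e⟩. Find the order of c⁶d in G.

Compute successive powers until reaching e:
  (c⁶d)¹ = c⁶d, (c⁶d)² = e.
The smallest positive k with (c⁶d)ᵏ = e is 2.

Answer: 2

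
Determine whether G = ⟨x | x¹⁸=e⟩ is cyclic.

|G| = 18. The element x has order 18 (its powers give 18 distinct elements), so ⟨x⟩ = G and G is cyclic.

Answer: Yes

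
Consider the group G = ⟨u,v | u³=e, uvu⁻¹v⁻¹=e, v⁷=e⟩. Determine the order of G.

Enumerate words in the generators, reducing via the relations: the distinct elements are
  {e, u, v, uv, u², v², v³, v⁴, v⁵, v⁶, uv², uv³, uv⁴, uv⁵, uv⁶, u²v, u²v², u²v³, u²v⁴, u²v⁵, u²v⁶}.
No further products give new elements, so |G| = 21.

Answer: 21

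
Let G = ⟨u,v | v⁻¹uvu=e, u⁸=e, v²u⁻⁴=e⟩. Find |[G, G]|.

G' = [G, G] is generated by all commutators. The generator-pair commutators are: [u, v] = u².
The subgroup they normally generate is {e, u², u⁴, u⁶}, of order 4.
Check: |G/G'| = 16/4 = 4 is the order of the abelianisation.

Answer: 4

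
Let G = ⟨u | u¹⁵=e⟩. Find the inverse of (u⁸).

The order of (u⁸) is 15 (smallest k with (u⁸)ᵏ = e), so (u⁸)⁻¹ = (u⁸)¹⁴ = u⁷.
Check: (u⁸) · (u⁷) → (u⁸) · u⁷ = e, giving e as required.

Answer: u⁷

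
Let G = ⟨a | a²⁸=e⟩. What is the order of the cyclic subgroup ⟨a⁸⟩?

|⟨a⁸⟩| equals the order of a⁸. Compute successive powers until reaching e:
  (a⁸)¹ = a⁸, (a⁸)² = a¹⁶, (a⁸)³ = a²⁴, (a⁸)⁴ = a⁴, (a⁸)⁵ = a¹², (a⁸)⁶ = a²⁰, (a⁸)⁷ = e.
The smallest positive k with (a⁸)ᵏ = e is 7, so |⟨a⁸⟩| = 7.

Answer: 7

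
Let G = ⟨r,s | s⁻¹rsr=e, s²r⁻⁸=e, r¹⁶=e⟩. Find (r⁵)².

Compute successive powers of (r⁵), reducing at each step:
  (r⁵)²: (r⁵) · r⁵ = r¹⁰

Answer: r¹⁰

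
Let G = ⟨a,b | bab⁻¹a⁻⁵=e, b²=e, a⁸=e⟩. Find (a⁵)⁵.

Compute successive powers of (a⁵), reducing at each step:
  (a⁵)²: (a⁵) · a⁵ = a²
  (a⁵)³: (a²) · a⁵ = a⁷
  (a⁵)⁴: (a⁷) · a⁵ = a⁴
  (a⁵)⁵: (a⁴) · a⁵ = a

Answer: a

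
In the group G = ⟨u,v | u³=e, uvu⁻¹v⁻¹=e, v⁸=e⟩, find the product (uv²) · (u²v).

Compute (uv²) · (u²v) by multiplying left to right and reducing via the relations at each step:
  (uv²) · u² = v²
  (v²) · v = v³

Answer: v³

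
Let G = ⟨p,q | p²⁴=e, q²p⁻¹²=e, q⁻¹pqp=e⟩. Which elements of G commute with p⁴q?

⟨p⁴q⟩ ⊆ C_G(p⁴q) since powers of p⁴q commute with p⁴q; so |C_G(p⁴q)| ≥ |⟨p⁴q⟩| = 4.
By orbit–stabilizer, |C_G(p⁴q)| = |G| / |conj. class of p⁴q| = 48 / 12 = 4.
The 4 elements commuting with p⁴q are {e, p¹², p⁴q, p⁴q⁻¹}.

Answer: {e, p¹², p⁴q, p⁴q⁻¹}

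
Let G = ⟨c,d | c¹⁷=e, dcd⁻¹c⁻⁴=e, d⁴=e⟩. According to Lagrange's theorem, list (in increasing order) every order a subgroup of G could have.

|G| = 68 = 2² · 17. By Lagrange's theorem the order of any subgroup divides 68; the divisors of 68 are 1, 2, 4, 17, 34, 68.

Answer: 1, 2, 4, 17, 34, 68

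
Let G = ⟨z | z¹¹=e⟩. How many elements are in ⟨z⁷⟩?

|⟨z⁷⟩| equals the order of z⁷. Compute successive powers until reaching e:
  (z⁷)¹ = z⁷, (z⁷)² = z³, (z⁷)³ = z¹⁰, (z⁷)⁴ = z⁶, (z⁷)⁵ = z², (z⁷)⁶ = z⁹, (z⁷)⁷ = z⁵, (z⁷)⁸ = z, (z⁷)⁹ = z⁸, (z⁷)¹⁰ = z⁴, (z⁷)¹¹ = e.
The smallest positive k with (z⁷)ᵏ = e is 11, so |⟨z⁷⟩| = 11.

Answer: 11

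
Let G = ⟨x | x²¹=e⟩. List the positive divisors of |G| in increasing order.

|G| = 21 = 3 · 7. By Lagrange's theorem the order of any subgroup divides 21; the divisors of 21 are 1, 3, 7, 21.

Answer: 1, 3, 7, 21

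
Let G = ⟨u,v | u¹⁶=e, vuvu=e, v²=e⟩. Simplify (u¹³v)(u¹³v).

Compute (u¹³v) · (u¹³v) by multiplying left to right and reducing via the relations at each step:
  (u¹³v) · u¹³ = v
  v · v = e

Answer: e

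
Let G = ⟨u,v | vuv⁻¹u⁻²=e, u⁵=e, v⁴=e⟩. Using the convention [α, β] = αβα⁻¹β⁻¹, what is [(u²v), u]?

[(u²v), u] = (u²v)·u·(u²v)⁻¹·u⁻¹.
  (u²v) · u = u⁴v
  (u⁴v) · (u⁴v³) = u²
  (u²) · (u⁴) = u

Answer: u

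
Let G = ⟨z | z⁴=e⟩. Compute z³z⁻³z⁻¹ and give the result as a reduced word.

Multiply left to right, reducing at each step:
  (z³) · z⁻³ = e
  e · z⁻¹ = z³

Answer: z³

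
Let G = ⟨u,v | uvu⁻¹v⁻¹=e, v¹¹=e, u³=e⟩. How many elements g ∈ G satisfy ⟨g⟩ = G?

G is cyclic of order 33. An element generates G iff its order is 33, and a cyclic group of order 33 has exactly φ(33) = 20 such elements.

Answer: 20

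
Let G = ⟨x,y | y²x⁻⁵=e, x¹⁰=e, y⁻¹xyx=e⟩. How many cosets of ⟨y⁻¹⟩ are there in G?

First find ord(y⁻¹) by computing successive powers:
  (y⁻¹)¹ = y⁻¹, (y⁻¹)² = x⁵, (y⁻¹)³ = y, (y⁻¹)⁴ = e.
So |⟨y⁻¹⟩| = ord(y⁻¹) = 4. With |G| = 20, by Lagrange [G : ⟨y⁻¹⟩] = 20/4 = 5.

Answer: 5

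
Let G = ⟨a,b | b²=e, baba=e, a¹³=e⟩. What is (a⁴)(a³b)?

Compute (a⁴) · (a³b) by multiplying left to right and reducing via the relations at each step:
  (a⁴) · a³ = a⁷
  (a⁷) · b = a⁷b

Answer: a⁷b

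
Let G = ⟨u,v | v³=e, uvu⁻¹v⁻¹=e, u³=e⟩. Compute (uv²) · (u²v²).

Compute (uv²) · (u²v²) by multiplying left to right and reducing via the relations at each step:
  (uv²) · u² = v²
  (v²) · v² = v

Answer: v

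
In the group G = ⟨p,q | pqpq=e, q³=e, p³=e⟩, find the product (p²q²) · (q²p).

Compute (p²q²) · (q²p) by multiplying left to right and reducing via the relations at each step:
  (p²q²) · q² = p²q
  (p²q) · p = pq²

Answer: pq²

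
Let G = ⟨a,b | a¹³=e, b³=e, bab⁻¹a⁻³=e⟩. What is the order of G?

Enumerate words in the generators, reducing via the relations: the distinct elements are
  {a, b, e, ab, a², a³, a⁴, a⁵, a⁶, a⁷, a⁸, a⁹, b², ab², a²b, a³b, a¹², a¹¹, a¹⁰, a⁴b, a⁵b, a⁶b, a⁷b, a⁸b, a⁹b, a²b², a³b², a¹²b, a¹¹b, a¹⁰b, a⁴b², a⁵b², a⁶b², a⁷b², a⁸b², a⁹b², a¹²b², a¹¹b², a¹⁰b²}.
No further products give new elements, so |G| = 39.

Answer: 39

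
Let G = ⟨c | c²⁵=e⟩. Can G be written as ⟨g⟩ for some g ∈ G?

|G| = 25. The element c has order 25 (its powers give 25 distinct elements), so ⟨c⟩ = G and G is cyclic.

Answer: Yes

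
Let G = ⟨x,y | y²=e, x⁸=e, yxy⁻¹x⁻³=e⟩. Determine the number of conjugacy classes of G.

The conjugacy classes (representative and size) are:
  [e] (size 1), [x³] (size 2), [x²] (size 2), [x⁴] (size 1), [x⁵] (size 2), [x⁴y] (size 4), [xy] (size 4).
Class equation: 1 + 2 + 2 + 1 + 2 + 4 + 4 = 16 = |G|. So G has 7 conjugacy classes.

Answer: 7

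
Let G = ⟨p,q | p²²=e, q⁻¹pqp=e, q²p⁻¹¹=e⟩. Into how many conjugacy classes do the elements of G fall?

The conjugacy classes (representative and size) are:
  [e] (size 1), [p²¹] (size 2), [p²] (size 2), [p³] (size 2), [p¹⁸] (size 2), [p¹⁷] (size 2), [p⁶] (size 2), [p⁷] (size 2), [p⁸] (size 2), [p¹³] (size 2), [p¹²] (size 2), [p¹¹] (size 1), [p¹⁰q] (size 11), [p⁷q] (size 11).
Class equation: 1 + 2 + 2 + 2 + 2 + 2 + 2 + 2 + 2 + 2 + 2 + 1 + 11 + 11 = 44 = |G|. So G has 14 conjugacy classes.

Answer: 14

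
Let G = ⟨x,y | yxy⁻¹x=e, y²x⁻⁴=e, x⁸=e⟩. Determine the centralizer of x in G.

⟨x⟩ ⊆ C_G(x) since powers of x commute with x; so |C_G(x)| ≥ |⟨x⟩| = 8.
By orbit–stabilizer, |C_G(x)| = |G| / |conj. class of x| = 16 / 2 = 8.
The 8 elements commuting with x are {e, x, x², x³, x⁴, x⁵, x⁶, x⁷}.

Answer: {e, x, x², x³, x⁴, x⁵, x⁶, x⁷}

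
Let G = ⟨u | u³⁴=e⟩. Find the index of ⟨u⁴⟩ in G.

First find ord(u⁴) by computing successive powers:
  (u⁴)¹ = u⁴, (u⁴)² = u⁸, (u⁴)³ = u¹², (u⁴)⁴ = u¹⁶, (u⁴)⁵ = u²⁰, (u⁴)⁶ = u²⁴, (u⁴)⁷ = u²⁸, (u⁴)⁸ = u³², (u⁴)⁹ = u², (u⁴)¹⁰ = u⁶, (u⁴)¹¹ = u¹⁰, (u⁴)¹² = u¹⁴, (u⁴)¹³ = u¹⁸, (u⁴)¹⁴ = u²², (u⁴)¹⁵ = u²⁶, (u⁴)¹⁶ = u³⁰, (u⁴)¹⁷ = e.
So |⟨u⁴⟩| = ord(u⁴) = 17. With |G| = 34, by Lagrange [G : ⟨u⁴⟩] = 34/17 = 2.

Answer: 2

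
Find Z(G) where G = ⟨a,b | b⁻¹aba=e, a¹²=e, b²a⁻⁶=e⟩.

An element z ∈ Z(G) iff z commutes with every generator.
For example a⁶ is central: (a⁶)·a = a⁷ = a·(a⁶); (a⁶)·b = b⁻¹ = b·(a⁶).
Whereas a ∉ Z(G) since a·b = ab ≠ a⁵b⁻¹ = b·a.
Checking each of the 24 elements this way gives Z(G) = {e, a⁶}, of order 2.

Answer: {e, a⁶}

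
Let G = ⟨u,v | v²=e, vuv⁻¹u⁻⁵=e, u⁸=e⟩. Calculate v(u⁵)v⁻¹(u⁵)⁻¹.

[v, (u⁵)] = v·(u⁵)·v⁻¹·(u⁵)⁻¹.
  v · (u⁵) = uv
  (uv) · v = u
  u · (u³) = u⁴

Answer: u⁴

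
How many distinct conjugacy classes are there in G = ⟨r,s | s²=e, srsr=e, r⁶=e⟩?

The conjugacy classes (representative and size) are:
  [e] (size 1), [r⁵] (size 2), [r⁴] (size 2), [r³] (size 1), [s] (size 3), [r³s] (size 3).
Class equation: 1 + 2 + 2 + 1 + 3 + 3 = 12 = |G|. So G has 6 conjugacy classes.

Answer: 6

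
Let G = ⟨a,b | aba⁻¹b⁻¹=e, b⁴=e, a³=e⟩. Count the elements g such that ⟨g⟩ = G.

G is cyclic of order 12. An element generates G iff its order is 12, and a cyclic group of order 12 has exactly φ(12) = 4 such elements.

Answer: 4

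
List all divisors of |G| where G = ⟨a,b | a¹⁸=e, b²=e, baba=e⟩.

|G| = 36 = 2² · 3². By Lagrange's theorem the order of any subgroup divides 36; the divisors of 36 are 1, 2, 3, 4, 6, 9, 12, 18, 36.

Answer: 1, 2, 3, 4, 6, 9, 12, 18, 36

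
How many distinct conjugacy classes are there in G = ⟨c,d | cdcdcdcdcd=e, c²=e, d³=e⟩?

The conjugacy classes (representative and size) are:
  [e] (size 1), [cdcd²cdcd²c] (size 15), [dcdcd²c] (size 20), [cd²cd²c] (size 12), [d²cdcd²] (size 12).
Class equation: 1 + 15 + 20 + 12 + 12 = 60 = |G|. So G has 5 conjugacy classes.

Answer: 5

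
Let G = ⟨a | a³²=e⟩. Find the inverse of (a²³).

The order of (a²³) is 32 (smallest k with (a²³)ᵏ = e), so (a²³)⁻¹ = (a²³)³¹ = a⁹.
Check: (a²³) · (a⁹) → (a²³) · a⁹ = e, giving e as required.

Answer: a⁹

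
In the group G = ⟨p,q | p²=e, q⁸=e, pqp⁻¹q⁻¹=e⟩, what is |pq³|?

Compute successive powers until reaching e:
  (pq³)¹ = pq³, (pq³)² = q⁶, (pq³)³ = pq, (pq³)⁴ = q⁴, (pq³)⁵ = pq⁷, (pq³)⁶ = q², (pq³)⁷ = pq⁵, (pq³)⁸ = e.
The smallest positive k with (pq³)ᵏ = e is 8.

Answer: 8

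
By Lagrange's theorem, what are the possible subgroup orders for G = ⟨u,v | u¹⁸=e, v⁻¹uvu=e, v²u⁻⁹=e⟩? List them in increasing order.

|G| = 36 = 2² · 3². By Lagrange's theorem the order of any subgroup divides 36; the divisors of 36 are 1, 2, 3, 4, 6, 9, 12, 18, 36.

Answer: 1, 2, 3, 4, 6, 9, 12, 18, 36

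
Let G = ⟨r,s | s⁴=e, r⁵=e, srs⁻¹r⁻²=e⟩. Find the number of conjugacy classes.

The conjugacy classes (representative and size) are:
  [e] (size 1), [r⁴] (size 4), [r²s] (size 5), [s²] (size 5), [r³s³] (size 5).
Class equation: 1 + 4 + 5 + 5 + 5 = 20 = |G|. So G has 5 conjugacy classes.

Answer: 5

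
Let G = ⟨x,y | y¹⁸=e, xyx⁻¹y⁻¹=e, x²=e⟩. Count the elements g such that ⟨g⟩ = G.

⟨g⟩ = G would require ord(g) = |G| = 36, but the maximum element order in G is 18 < 36. So G is not cyclic and no single element generates it: the count is 0.

Answer: 0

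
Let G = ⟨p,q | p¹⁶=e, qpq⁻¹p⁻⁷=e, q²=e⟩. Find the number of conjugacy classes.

The conjugacy classes (representative and size) are:
  [e] (size 1), [p] (size 2), [p¹⁴] (size 2), [p³] (size 2), [p⁴] (size 2), [p¹⁰] (size 2), [p⁸] (size 1), [p⁹] (size 2), [p¹¹] (size 2), [p¹⁰q] (size 8), [pq] (size 8).
Class equation: 1 + 2 + 2 + 2 + 2 + 2 + 1 + 2 + 2 + 8 + 8 = 32 = |G|. So G has 11 conjugacy classes.

Answer: 11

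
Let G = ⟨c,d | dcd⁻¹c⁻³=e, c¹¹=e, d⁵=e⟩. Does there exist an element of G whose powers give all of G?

Every cyclic group is abelian. But c·d = cd while d·c = c³d, so c·d ≠ d·c and G is not abelian. Hence G is not cyclic.

Answer: No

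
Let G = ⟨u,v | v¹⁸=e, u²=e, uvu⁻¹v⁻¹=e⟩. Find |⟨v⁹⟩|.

|⟨v⁹⟩| equals the order of v⁹. Compute successive powers until reaching e:
  (v⁹)¹ = v⁹, (v⁹)² = e.
The smallest positive k with (v⁹)ᵏ = e is 2, so |⟨v⁹⟩| = 2.

Answer: 2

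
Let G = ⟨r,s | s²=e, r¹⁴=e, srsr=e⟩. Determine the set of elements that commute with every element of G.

An element z ∈ Z(G) iff z commutes with every generator.
For example r⁷ is central: (r⁷)·r = r⁸ = r·(r⁷); (r⁷)·s = r⁷s = s·(r⁷).
Whereas r ∉ Z(G) since r·s = rs ≠ r¹³s = s·r.
Checking each of the 28 elements this way gives Z(G) = {e, r⁷}, of order 2.

Answer: {e, r⁷}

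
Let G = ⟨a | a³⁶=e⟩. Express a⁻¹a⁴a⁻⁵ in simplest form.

Multiply left to right, reducing at each step:
  (a³⁵) · a⁴ = a³
  (a³) · a⁻⁵ = a³⁴

Answer: a³⁴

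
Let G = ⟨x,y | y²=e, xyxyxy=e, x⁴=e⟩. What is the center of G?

An element z ∈ Z(G) iff z commutes with every generator.
For example e is central: e·x = x = x·e; e·y = y = y·e.
Whereas x ∉ Z(G) since x·y = xy ≠ yx = y·x.
Checking each of the 24 elements this way gives Z(G) = {e}, of order 1.

Answer: {e}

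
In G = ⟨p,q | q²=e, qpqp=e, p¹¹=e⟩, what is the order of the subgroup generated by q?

|⟨q⟩| equals the order of q. Compute successive powers until reaching e:
  q¹ = q, q² = e.
The smallest positive k with qᵏ = e is 2, so |⟨q⟩| = 2.

Answer: 2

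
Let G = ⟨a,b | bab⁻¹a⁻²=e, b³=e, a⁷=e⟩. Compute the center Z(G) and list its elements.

An element z ∈ Z(G) iff z commutes with every generator.
For example e is central: e·a = a = a·e; e·b = b = b·e.
Whereas a ∉ Z(G) since a·b = ab ≠ a²b = b·a.
Checking each of the 21 elements this way gives Z(G) = {e}, of order 1.

Answer: {e}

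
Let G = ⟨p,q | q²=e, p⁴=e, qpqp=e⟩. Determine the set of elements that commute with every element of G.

An element z ∈ Z(G) iff z commutes with every generator.
For example p² is central: (p²)·p = p³ = p·(p²); (p²)·q = p²q = q·(p²).
Whereas p ∉ Z(G) since p·q = pq ≠ p³q = q·p.
Checking each of the 8 elements this way gives Z(G) = {e, p²}, of order 2.

Answer: {e, p²}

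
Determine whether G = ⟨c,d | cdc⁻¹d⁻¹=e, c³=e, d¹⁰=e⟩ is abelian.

Each pair of generators commutes: c·d = cd = d·c. Since the generators pairwise commute, every element of G commutes with every other, so G is abelian.

Answer: Yes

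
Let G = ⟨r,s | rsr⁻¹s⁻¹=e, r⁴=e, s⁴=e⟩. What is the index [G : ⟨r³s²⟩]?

First find ord(r³s²) by computing successive powers:
  (r³s²)¹ = r³s², (r³s²)² = r², (r³s²)³ = rs², (r³s²)⁴ = e.
So |⟨r³s²⟩| = ord(r³s²) = 4. With |G| = 16, by Lagrange [G : ⟨r³s²⟩] = 16/4 = 4.

Answer: 4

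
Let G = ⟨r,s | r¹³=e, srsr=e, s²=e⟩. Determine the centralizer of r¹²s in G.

⟨r¹²s⟩ ⊆ C_G(r¹²s) since powers of r¹²s commute with r¹²s; so |C_G(r¹²s)| ≥ |⟨r¹²s⟩| = 2.
By orbit–stabilizer, |C_G(r¹²s)| = |G| / |conj. class of r¹²s| = 26 / 13 = 2.
The 2 elements commuting with r¹²s are {e, r¹²s}.

Answer: {e, r¹²s}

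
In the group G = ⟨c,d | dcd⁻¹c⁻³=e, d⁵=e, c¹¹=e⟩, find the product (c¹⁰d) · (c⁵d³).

Compute (c¹⁰d) · (c⁵d³) by multiplying left to right and reducing via the relations at each step:
  (c¹⁰d) · c⁵ = c³d
  (c³d) · d³ = c³d⁴

Answer: c³d⁴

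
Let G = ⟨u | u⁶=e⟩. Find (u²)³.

Compute successive powers of (u²), reducing at each step:
  (u²)²: (u²) · u² = u⁴
  (u²)³: (u⁴) · u² = e

Answer: e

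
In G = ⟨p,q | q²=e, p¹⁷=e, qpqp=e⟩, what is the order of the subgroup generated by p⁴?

|⟨p⁴⟩| equals the order of p⁴. Compute successive powers until reaching e:
  (p⁴)¹ = p⁴, (p⁴)² = p⁸, (p⁴)³ = p¹², (p⁴)⁴ = p¹⁶, (p⁴)⁵ = p³, (p⁴)⁶ = p⁷, (p⁴)⁷ = p¹¹, (p⁴)⁸ = p¹⁵, (p⁴)⁹ = p², (p⁴)¹⁰ = p⁶, (p⁴)¹¹ = p¹⁰, (p⁴)¹² = p¹⁴, (p⁴)¹³ = p, (p⁴)¹⁴ = p⁵, (p⁴)¹⁵ = p⁹, (p⁴)¹⁶ = p¹³, (p⁴)¹⁷ = e.
The smallest positive k with (p⁴)ᵏ = e is 17, so |⟨p⁴⟩| = 17.

Answer: 17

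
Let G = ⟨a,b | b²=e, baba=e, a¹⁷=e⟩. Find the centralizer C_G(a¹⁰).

⟨a¹⁰⟩ ⊆ C_G(a¹⁰) since powers of a¹⁰ commute with a¹⁰; so |C_G(a¹⁰)| ≥ |⟨a¹⁰⟩| = 17.
By orbit–stabilizer, |C_G(a¹⁰)| = |G| / |conj. class of a¹⁰| = 34 / 2 = 17.
The 17 elements commuting with a¹⁰ are {e, a, a², a³, a⁴, a⁵, a⁶, a⁷, a⁸, a⁹, a¹⁰, a¹¹, a¹², a¹³, a¹⁴, a¹⁵, a¹⁶}.

Answer: {e, a, a², a³, a⁴, a⁵, a⁶, a⁷, a⁸, a⁹, a¹⁰, a¹¹, a¹², a¹³, a¹⁴, a¹⁵, a¹⁶}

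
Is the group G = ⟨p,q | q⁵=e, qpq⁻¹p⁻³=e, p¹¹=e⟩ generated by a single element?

Every cyclic group is abelian. But p·q = pq while q·p = p³q, so p·q ≠ q·p and G is not abelian. Hence G is not cyclic.

Answer: No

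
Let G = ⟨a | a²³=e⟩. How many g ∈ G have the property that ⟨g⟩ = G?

G is cyclic of order 23. An element generates G iff its order is 23, and a cyclic group of order 23 has exactly φ(23) = 22 such elements.

Answer: 22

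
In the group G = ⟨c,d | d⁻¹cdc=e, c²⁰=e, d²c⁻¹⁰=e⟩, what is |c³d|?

Compute successive powers until reaching e:
  (c³d)¹ = c³d, (c³d)² = c¹⁰, (c³d)³ = c³d⁻¹, (c³d)⁴ = e.
The smallest positive k with (c³d)ᵏ = e is 4.

Answer: 4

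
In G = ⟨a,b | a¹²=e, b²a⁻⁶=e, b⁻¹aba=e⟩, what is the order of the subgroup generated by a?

|⟨a⟩| equals the order of a. Compute successive powers until reaching e:
  a¹ = a, a² = a², a³ = a³, a⁴ = a⁴, a⁵ = a⁵, a⁶ = a⁶, a⁷ = a⁷, a⁸ = a⁸, a⁹ = a⁹, a¹⁰ = a¹⁰, a¹¹ = a¹¹, a¹² = e.
The smallest positive k with aᵏ = e is 12, so |⟨a⟩| = 12.

Answer: 12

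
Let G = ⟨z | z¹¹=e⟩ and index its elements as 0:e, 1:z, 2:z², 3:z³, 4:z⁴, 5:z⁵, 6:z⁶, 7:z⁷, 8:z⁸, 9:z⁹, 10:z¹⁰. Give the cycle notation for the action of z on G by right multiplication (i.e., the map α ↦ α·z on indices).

(0 1 2 3 4 5 6 7 8 9 10)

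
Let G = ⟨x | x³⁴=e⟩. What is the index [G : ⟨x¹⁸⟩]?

First find ord(x¹⁸) by computing successive powers:
  (x¹⁸)¹ = x¹⁸, (x¹⁸)² = x², (x¹⁸)³ = x²⁰, (x¹⁸)⁴ = x⁴, (x¹⁸)⁵ = x²², (x¹⁸)⁶ = x⁶, (x¹⁸)⁷ = x²⁴, (x¹⁸)⁸ = x⁸, (x¹⁸)⁹ = x²⁶, (x¹⁸)¹⁰ = x¹⁰, (x¹⁸)¹¹ = x²⁸, (x¹⁸)¹² = x¹², (x¹⁸)¹³ = x³⁰, (x¹⁸)¹⁴ = x¹⁴, (x¹⁸)¹⁵ = x³², (x¹⁸)¹⁶ = x¹⁶, (x¹⁸)¹⁷ = e.
So |⟨x¹⁸⟩| = ord(x¹⁸) = 17. With |G| = 34, by Lagrange [G : ⟨x¹⁸⟩] = 34/17 = 2.

Answer: 2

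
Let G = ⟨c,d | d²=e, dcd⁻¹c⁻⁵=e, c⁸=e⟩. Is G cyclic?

Every cyclic group is abelian. But c·d = cd while d·c = c⁵d, so c·d ≠ d·c and G is not abelian. Hence G is not cyclic.

Answer: No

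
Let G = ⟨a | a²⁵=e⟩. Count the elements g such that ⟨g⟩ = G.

G is cyclic of order 25. An element generates G iff its order is 25, and a cyclic group of order 25 has exactly φ(25) = 20 such elements.

Answer: 20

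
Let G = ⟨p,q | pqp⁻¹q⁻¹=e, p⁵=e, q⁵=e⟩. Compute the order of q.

Compute successive powers until reaching e:
  q¹ = q, q² = q², q³ = q³, q⁴ = q⁴, q⁵ = e.
The smallest positive k with qᵏ = e is 5.

Answer: 5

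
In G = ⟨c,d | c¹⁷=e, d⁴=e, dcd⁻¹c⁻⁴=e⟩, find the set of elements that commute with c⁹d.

⟨c⁹d⟩ ⊆ C_G(c⁹d) since powers of c⁹d commute with c⁹d; so |C_G(c⁹d)| ≥ |⟨c⁹d⟩| = 4.
By orbit–stabilizer, |C_G(c⁹d)| = |G| / |conj. class of c⁹d| = 68 / 17 = 4.
The 4 elements commuting with c⁹d are {e, c²d³, c⁹d, c¹¹d²}.

Answer: {e, c²d³, c⁹d, c¹¹d²}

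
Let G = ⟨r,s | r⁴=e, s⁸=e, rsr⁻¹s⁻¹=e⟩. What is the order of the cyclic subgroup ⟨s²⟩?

|⟨s²⟩| equals the order of s². Compute successive powers until reaching e:
  (s²)¹ = s², (s²)² = s⁴, (s²)³ = s⁶, (s²)⁴ = e.
The smallest positive k with (s²)ᵏ = e is 4, so |⟨s²⟩| = 4.

Answer: 4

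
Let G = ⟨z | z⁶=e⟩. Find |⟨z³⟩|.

|⟨z³⟩| equals the order of z³. Compute successive powers until reaching e:
  (z³)¹ = z³, (z³)² = e.
The smallest positive k with (z³)ᵏ = e is 2, so |⟨z³⟩| = 2.

Answer: 2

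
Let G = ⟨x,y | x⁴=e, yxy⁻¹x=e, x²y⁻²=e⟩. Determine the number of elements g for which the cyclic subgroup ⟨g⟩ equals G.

⟨g⟩ = G would require ord(g) = |G| = 8, but the maximum element order in G is 4 < 8. So G is not cyclic and no single element generates it: the count is 0.

Answer: 0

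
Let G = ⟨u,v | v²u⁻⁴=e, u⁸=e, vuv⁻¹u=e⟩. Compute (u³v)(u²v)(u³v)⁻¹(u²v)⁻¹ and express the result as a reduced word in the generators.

[(u³v), (u²v)] = (u³v)·(u²v)·(u³v)⁻¹·(u²v)⁻¹.
  (u³v) · (u²v) = u⁵
  (u⁵) · (u³v⁻¹) = v⁻¹
  (v⁻¹) · (u²v⁻¹) = u²

Answer: u²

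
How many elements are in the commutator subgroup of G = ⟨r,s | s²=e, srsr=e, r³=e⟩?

G' = [G, G] is generated by all commutators. The generator-pair commutators are: [r, s] = r².
The subgroup they normally generate is {e, r, r²}, of order 3.
Check: |G/G'| = 6/3 = 2 is the order of the abelianisation.

Answer: 3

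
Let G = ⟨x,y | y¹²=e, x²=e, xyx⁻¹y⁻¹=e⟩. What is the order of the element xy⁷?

Compute successive powers until reaching e:
  (xy⁷)¹ = xy⁷, (xy⁷)² = y², (xy⁷)³ = xy⁹, (xy⁷)⁴ = y⁴, (xy⁷)⁵ = xy¹¹, (xy⁷)⁶ = y⁶, (xy⁷)⁷ = xy, (xy⁷)⁸ = y⁸, (xy⁷)⁹ = xy³, (xy⁷)¹⁰ = y¹⁰, (xy⁷)¹¹ = xy⁵, (xy⁷)¹² = e.
The smallest positive k with (xy⁷)ᵏ = e is 12.

Answer: 12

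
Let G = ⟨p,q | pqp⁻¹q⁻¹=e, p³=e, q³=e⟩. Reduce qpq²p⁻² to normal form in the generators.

Multiply left to right, reducing at each step:
  q · p = pq
  (pq) · q² = p
  p · p⁻² = p²

Answer: p²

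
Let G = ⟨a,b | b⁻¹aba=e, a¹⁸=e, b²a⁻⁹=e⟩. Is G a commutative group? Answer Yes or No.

a·b = ab but b·a = a⁸b⁻¹, so a·b ≠ b·a and G is not abelian.

Answer: No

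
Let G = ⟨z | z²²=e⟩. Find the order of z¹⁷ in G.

Compute successive powers until reaching e:
  (z¹⁷)¹ = z¹⁷, (z¹⁷)² = z¹², (z¹⁷)³ = z⁷, (z¹⁷)⁴ = z², (z¹⁷)⁵ = z¹⁹, (z¹⁷)⁶ = z¹⁴, (z¹⁷)⁷ = z⁹, (z¹⁷)⁸ = z⁴, (z¹⁷)⁹ = z²¹, (z¹⁷)¹⁰ = z¹⁶, (z¹⁷)¹¹ = z¹¹, (z¹⁷)¹² = z⁶, (z¹⁷)¹³ = z, (z¹⁷)¹⁴ = z¹⁸, (z¹⁷)¹⁵ = z¹³, (z¹⁷)¹⁶ = z⁸, (z¹⁷)¹⁷ = z³, (z¹⁷)¹⁸ = z²⁰, (z¹⁷)¹⁹ = z¹⁵, (z¹⁷)²⁰ = z¹⁰, (z¹⁷)²¹ = z⁵, (z¹⁷)²² = e.
The smallest positive k with (z¹⁷)ᵏ = e is 22.

Answer: 22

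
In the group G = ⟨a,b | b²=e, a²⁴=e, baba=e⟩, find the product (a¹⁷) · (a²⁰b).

Compute (a¹⁷) · (a²⁰b) by multiplying left to right and reducing via the relations at each step:
  (a¹⁷) · a²⁰ = a¹³
  (a¹³) · b = a¹³b

Answer: a¹³b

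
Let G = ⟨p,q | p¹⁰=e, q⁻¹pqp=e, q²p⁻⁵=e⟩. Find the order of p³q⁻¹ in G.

Compute successive powers until reaching e:
  (p³q⁻¹)¹ = p³q⁻¹, (p³q⁻¹)² = p⁵, (p³q⁻¹)³ = p³q, (p³q⁻¹)⁴ = e.
The smallest positive k with (p³q⁻¹)ᵏ = e is 4.

Answer: 4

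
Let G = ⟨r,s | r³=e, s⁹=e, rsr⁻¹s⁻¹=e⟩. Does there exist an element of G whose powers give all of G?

|G| = 27, but the maximum element order in G is 9 < 27. No single element generates all of G, so G is not cyclic.

Answer: No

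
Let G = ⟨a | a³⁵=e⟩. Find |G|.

G is generated by a single element, so G is cyclic. The relator gives a³⁵ = e and no smaller power is forced to be e, so the 35 powers {a, e, a², a³, a⁴, a⁵, a⁶, a⁷, a⁸, a⁹, a²², a²³, a²¹, a²⁰, a²⁴, a²⁵, a²⁶, a²⁷, a²⁸, a²⁹, a³², a³³, a³¹, a³⁰, a³⁴, a¹², a¹³, a¹¹, a¹⁰, a¹⁴, a¹⁵, a¹⁶, a¹⁷, a¹⁸, a¹⁹} are distinct. Hence |G| = 35.

Answer: 35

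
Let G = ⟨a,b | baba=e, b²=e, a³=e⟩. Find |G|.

Enumerate words in the generators, reducing via the relations: the distinct elements are
  {a, b, e, ab, a², a²b}.
No further products give new elements, so |G| = 6.

Answer: 6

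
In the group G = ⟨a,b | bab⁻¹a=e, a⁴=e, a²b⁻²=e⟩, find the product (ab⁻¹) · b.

Compute (ab⁻¹) · b by multiplying left to right and reducing via the relations at each step:
  (ab⁻¹) · b = a

Answer: a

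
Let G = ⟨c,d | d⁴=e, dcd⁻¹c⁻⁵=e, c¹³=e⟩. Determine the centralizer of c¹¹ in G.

⟨c¹¹⟩ ⊆ C_G(c¹¹) since powers of c¹¹ commute with c¹¹; so |C_G(c¹¹)| ≥ |⟨c¹¹⟩| = 13.
By orbit–stabilizer, |C_G(c¹¹)| = |G| / |conj. class of c¹¹| = 52 / 4 = 13.
The 13 elements commuting with c¹¹ are {e, c, c², c³, c⁴, c⁵, c⁶, c⁷, c⁸, c⁹, c¹⁰, c¹¹, c¹²}.

Answer: {e, c, c², c³, c⁴, c⁵, c⁶, c⁷, c⁸, c⁹, c¹⁰, c¹¹, c¹²}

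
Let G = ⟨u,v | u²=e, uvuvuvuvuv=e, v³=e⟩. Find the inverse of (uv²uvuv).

The order of (uv²uvuv) is 3 (smallest k with (uv²uvuv)ᵏ = e), so (uv²uvuv)⁻¹ = (uv²uvuv)² = v²uv²uvu.
Check: (uv²uvuv) · (v²uv²uvu) → (uv²uvuv) · v² = uv²uvu;   (uv²uvu) · u = uv²uv;   (uv²uv) · v² = uv²u;   (uv²u) · u = uv²;   (uv²) · v = u;   u · u = e, giving e as required.

Answer: v²uv²uvu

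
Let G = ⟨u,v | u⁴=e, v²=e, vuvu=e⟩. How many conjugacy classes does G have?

The conjugacy classes (representative and size) are:
  [e] (size 1), [u] (size 2), [u²] (size 1), [u²v] (size 2), [u³v] (size 2).
Class equation: 1 + 2 + 1 + 2 + 2 = 8 = |G|. So G has 5 conjugacy classes.

Answer: 5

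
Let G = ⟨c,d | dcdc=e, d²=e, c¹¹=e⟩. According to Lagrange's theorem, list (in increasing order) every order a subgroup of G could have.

|G| = 22 = 2 · 11. By Lagrange's theorem the order of any subgroup divides 22; the divisors of 22 are 1, 2, 11, 22.

Answer: 1, 2, 11, 22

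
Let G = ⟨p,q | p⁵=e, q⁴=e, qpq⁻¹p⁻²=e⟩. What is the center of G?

An element z ∈ Z(G) iff z commutes with every generator.
For example e is central: e·p = p = p·e; e·q = q = q·e.
Whereas p ∉ Z(G) since p·q = pq ≠ p²q = q·p.
Checking each of the 20 elements this way gives Z(G) = {e}, of order 1.

Answer: {e}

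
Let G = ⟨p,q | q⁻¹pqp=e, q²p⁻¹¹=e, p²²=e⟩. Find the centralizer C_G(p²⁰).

⟨p²⁰⟩ ⊆ C_G(p²⁰) since powers of p²⁰ commute with p²⁰; so |C_G(p²⁰)| ≥ |⟨p²⁰⟩| = 11.
By orbit–stabilizer, |C_G(p²⁰)| = |G| / |conj. class of p²⁰| = 44 / 2 = 22.
The 22 elements commuting with p²⁰ are {e, p, p², p³, p⁴, p⁵, p⁶, p⁷, p⁸, p⁹, p¹⁰, p¹¹, p¹², p¹³, p¹⁴, p¹⁵, p¹⁶, p¹⁷, p¹⁸, p¹⁹, p²⁰, p²¹}.

Answer: {e, p, p², p³, p⁴, p⁵, p⁶, p⁷, p⁸, p⁹, p¹⁰, p¹¹, p¹², p¹³, p¹⁴, p¹⁵, p¹⁶, p¹⁷, p¹⁸, p¹⁹, p²⁰, p²¹}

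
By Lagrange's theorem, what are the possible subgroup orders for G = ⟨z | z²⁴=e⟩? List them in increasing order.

|G| = 24 = 2³ · 3. By Lagrange's theorem the order of any subgroup divides 24; the divisors of 24 are 1, 2, 3, 4, 6, 8, 12, 24.

Answer: 1, 2, 3, 4, 6, 8, 12, 24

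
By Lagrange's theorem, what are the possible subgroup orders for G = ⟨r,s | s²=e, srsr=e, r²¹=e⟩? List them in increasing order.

|G| = 42 = 2 · 3 · 7. By Lagrange's theorem the order of any subgroup divides 42; the divisors of 42 are 1, 2, 3, 6, 7, 14, 21, 42.

Answer: 1, 2, 3, 6, 7, 14, 21, 42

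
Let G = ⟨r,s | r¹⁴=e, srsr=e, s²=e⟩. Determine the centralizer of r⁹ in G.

⟨r⁹⟩ ⊆ C_G(r⁹) since powers of r⁹ commute with r⁹; so |C_G(r⁹)| ≥ |⟨r⁹⟩| = 14.
By orbit–stabilizer, |C_G(r⁹)| = |G| / |conj. class of r⁹| = 28 / 2 = 14.
The 14 elements commuting with r⁹ are {e, r, r², r³, r⁴, r⁵, r⁶, r⁷, r⁸, r⁹, r¹⁰, r¹¹, r¹², r¹³}.

Answer: {e, r, r², r³, r⁴, r⁵, r⁶, r⁷, r⁸, r⁹, r¹⁰, r¹¹, r¹², r¹³}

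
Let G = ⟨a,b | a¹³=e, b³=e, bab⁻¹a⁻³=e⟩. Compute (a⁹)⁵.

Compute successive powers of (a⁹), reducing at each step:
  (a⁹)²: (a⁹) · a⁹ = a⁵
  (a⁹)³: (a⁵) · a⁹ = a
  (a⁹)⁴: a · a⁹ = a¹⁰
  (a⁹)⁵: (a¹⁰) · a⁹ = a⁶

Answer: a⁶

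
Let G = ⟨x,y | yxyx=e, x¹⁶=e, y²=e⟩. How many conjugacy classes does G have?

The conjugacy classes (representative and size) are:
  [e] (size 1), [x¹⁵] (size 2), [x²] (size 2), [x³] (size 2), [x¹²] (size 2), [x⁵] (size 2), [x⁶] (size 2), [x⁷] (size 2), [x⁸] (size 1), [x²y] (size 8), [x¹⁵y] (size 8).
Class equation: 1 + 2 + 2 + 2 + 2 + 2 + 2 + 2 + 1 + 8 + 8 = 32 = |G|. So G has 11 conjugacy classes.

Answer: 11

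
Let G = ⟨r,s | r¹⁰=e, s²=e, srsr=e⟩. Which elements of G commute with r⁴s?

⟨r⁴s⟩ ⊆ C_G(r⁴s) since powers of r⁴s commute with r⁴s; so |C_G(r⁴s)| ≥ |⟨r⁴s⟩| = 2.
By orbit–stabilizer, |C_G(r⁴s)| = |G| / |conj. class of r⁴s| = 20 / 5 = 4.
The 4 elements commuting with r⁴s are {e, r⁵, r⁹s, r⁴s}.

Answer: {e, r⁵, r⁹s, r⁴s}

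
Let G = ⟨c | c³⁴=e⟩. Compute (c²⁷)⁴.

Compute successive powers of (c²⁷), reducing at each step:
  (c²⁷)²: (c²⁷) · c²⁷ = c²⁰
  (c²⁷)³: (c²⁰) · c²⁷ = c¹³
  (c²⁷)⁴: (c¹³) · c²⁷ = c⁶

Answer: c⁶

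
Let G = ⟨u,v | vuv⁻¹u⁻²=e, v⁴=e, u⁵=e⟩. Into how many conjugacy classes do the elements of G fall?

The conjugacy classes (representative and size) are:
  [e] (size 1), [u⁴] (size 4), [u²v] (size 5), [v²] (size 5), [u³v³] (size 5).
Class equation: 1 + 4 + 5 + 5 + 5 = 20 = |G|. So G has 5 conjugacy classes.

Answer: 5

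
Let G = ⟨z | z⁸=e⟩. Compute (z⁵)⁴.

Compute successive powers of (z⁵), reducing at each step:
  (z⁵)²: (z⁵) · z⁵ = z²
  (z⁵)³: (z²) · z⁵ = z⁷
  (z⁵)⁴: (z⁷) · z⁵ = z⁴

Answer: z⁴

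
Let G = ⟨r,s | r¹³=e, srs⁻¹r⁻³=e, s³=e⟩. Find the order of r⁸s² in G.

Compute successive powers until reaching e:
  (r⁸s²)¹ = r⁸s², (r⁸s²)² = r²s, (r⁸s²)³ = e.
The smallest positive k with (r⁸s²)ᵏ = e is 3.

Answer: 3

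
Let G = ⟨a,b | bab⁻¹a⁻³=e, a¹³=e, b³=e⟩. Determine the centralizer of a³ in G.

⟨a³⟩ ⊆ C_G(a³) since powers of a³ commute with a³; so |C_G(a³)| ≥ |⟨a³⟩| = 13.
By orbit–stabilizer, |C_G(a³)| = |G| / |conj. class of a³| = 39 / 3 = 13.
The 13 elements commuting with a³ are {e, a, a², a³, a⁴, a⁵, a⁶, a⁷, a⁸, a⁹, a¹⁰, a¹¹, a¹²}.

Answer: {e, a, a², a³, a⁴, a⁵, a⁶, a⁷, a⁸, a⁹, a¹⁰, a¹¹, a¹²}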